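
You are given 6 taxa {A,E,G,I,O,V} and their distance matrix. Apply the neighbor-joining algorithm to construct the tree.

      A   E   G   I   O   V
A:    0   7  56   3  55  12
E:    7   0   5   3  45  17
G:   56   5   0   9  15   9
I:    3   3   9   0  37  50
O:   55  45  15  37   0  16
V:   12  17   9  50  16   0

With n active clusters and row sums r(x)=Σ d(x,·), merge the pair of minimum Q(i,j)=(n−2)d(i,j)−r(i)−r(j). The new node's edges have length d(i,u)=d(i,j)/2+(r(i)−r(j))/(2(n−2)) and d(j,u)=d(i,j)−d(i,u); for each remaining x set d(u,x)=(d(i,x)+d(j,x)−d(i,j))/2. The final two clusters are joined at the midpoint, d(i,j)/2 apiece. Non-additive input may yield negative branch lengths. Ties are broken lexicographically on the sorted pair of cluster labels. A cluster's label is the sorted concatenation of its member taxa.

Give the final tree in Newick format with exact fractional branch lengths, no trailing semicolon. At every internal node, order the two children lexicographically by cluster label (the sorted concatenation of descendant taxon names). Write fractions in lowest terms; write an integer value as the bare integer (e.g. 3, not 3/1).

iteration 1: select A,I (d=3, Q=-223); attach at lengths (43/8, -19/8); label the merged cluster AI
  updated: d(AI,E)=7/2, d(AI,G)=31, d(AI,O)=89/2, d(AI,V)=59/2
iteration 2: select AI,E (d=7/2, Q=-337/2); attach at lengths (97/12, -55/12); label the merged cluster AEI
  updated: d(AEI,G)=65/4, d(AEI,O)=43, d(AEI,V)=43/2
iteration 3: select AEI,G (d=65/4, Q=-177/2); attach at lengths (73/4, -2); label the merged cluster AEGI
  updated: d(AEGI,O)=167/8, d(AEGI,V)=57/8
iteration 4: select AEGI,O (d=167/8, Q=-44); attach at lengths (6, 119/8); label the merged cluster AEGIO
  updated: d(AEGIO,V)=9/8
iteration 5: select AEGIO,V (d=9/8); attach at lengths (9/16, 9/16); label the merged cluster AEGIOV
final tree: (((((A:43/8,I:-19/8):97/12,E:-55/12):73/4,G:-2):6,O:119/8):9/16,V:9/16)
total length: 179/4

(((((A:43/8,I:-19/8):97/12,E:-55/12):73/4,G:-2):6,O:119/8):9/16,V:9/16)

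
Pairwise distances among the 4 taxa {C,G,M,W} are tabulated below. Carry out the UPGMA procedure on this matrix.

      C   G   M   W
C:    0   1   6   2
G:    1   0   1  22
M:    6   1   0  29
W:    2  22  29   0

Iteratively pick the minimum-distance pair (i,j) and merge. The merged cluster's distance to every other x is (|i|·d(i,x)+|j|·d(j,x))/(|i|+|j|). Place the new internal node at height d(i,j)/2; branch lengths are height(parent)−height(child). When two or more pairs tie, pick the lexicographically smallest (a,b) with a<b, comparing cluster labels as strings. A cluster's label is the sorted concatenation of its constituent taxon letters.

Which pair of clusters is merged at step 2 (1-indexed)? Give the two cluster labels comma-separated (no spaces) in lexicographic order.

step 1: merge (C,G) at d=1; branch lengths C→1/2, G→1/2; new cluster CG
  updated: d(CG,M)=7/2, d(CG,W)=12
step 2: merge (CG,M) at d=7/2; branch lengths CG→5/4, M→7/4; new cluster CGM
  updated: d(CGM,W)=53/3
step 3: merge (CGM,W) at d=53/3; branch lengths CGM→85/12, W→53/6; new cluster CGMW
final tree: (((C:1/2,G:1/2):5/4,M:7/4):85/12,W:53/6)
total length: 239/12

CG,M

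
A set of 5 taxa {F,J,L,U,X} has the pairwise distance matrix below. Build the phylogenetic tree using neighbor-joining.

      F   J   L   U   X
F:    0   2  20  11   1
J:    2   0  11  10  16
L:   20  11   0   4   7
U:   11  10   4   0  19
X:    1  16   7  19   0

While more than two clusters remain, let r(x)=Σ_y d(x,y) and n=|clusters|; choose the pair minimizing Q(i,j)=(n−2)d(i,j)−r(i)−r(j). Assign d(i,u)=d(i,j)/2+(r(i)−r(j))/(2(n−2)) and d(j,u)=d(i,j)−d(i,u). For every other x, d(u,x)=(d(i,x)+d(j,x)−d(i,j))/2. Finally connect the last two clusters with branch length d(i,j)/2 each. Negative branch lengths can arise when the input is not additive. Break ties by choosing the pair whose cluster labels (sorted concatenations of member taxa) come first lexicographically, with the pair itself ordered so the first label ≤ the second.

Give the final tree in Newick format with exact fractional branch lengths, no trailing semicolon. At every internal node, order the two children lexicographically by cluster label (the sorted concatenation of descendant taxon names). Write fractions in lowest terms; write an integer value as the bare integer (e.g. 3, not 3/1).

step 1: merge (F,X) at d=1, Q=-74; branch lengths F→-1, X→2; new cluster FX
  updated: d(FX,J)=17/2, d(FX,L)=13, d(FX,U)=29/2
step 2: merge (FX,J) at d=17/2, Q=-97/2; branch lengths FX→47/8, J→21/8; new cluster FJX
  updated: d(FJX,L)=31/4, d(FJX,U)=8
step 3: merge (FJX,L) at d=31/4, Q=-79/4; branch lengths FJX→47/8, L→15/8; new cluster FJLX
  updated: d(FJLX,U)=17/8
step 4: merge (FJLX,U) at d=17/8; branch lengths FJLX→17/16, U→17/16; new cluster FJLUX
final tree: ((((F:-1,X:2):47/8,J:21/8):47/8,L:15/8):17/16,U:17/16)
total length: 155/8

((((F:-1,X:2):47/8,J:21/8):47/8,L:15/8):17/16,U:17/16)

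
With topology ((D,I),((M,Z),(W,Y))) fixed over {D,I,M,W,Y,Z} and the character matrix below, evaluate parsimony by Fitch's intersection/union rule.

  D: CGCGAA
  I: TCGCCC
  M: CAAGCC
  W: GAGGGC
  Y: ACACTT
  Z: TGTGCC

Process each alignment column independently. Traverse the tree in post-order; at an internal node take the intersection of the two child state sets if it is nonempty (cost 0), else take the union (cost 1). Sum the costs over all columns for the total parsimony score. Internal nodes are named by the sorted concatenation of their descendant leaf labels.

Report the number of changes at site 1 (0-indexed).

[col 0] DI: children D:{C}, I:{T} ∪→ {C,T}; cost 1
[col 0] MZ: children M:{C}, Z:{T} ∪→ {C,T}; cost 1
[col 0] WY: children W:{G}, Y:{A} ∪→ {A,G}; cost 1
[col 0] MWYZ: children MZ:{C,T}, WY:{A,G} ∪→ {A,C,G,T}; cost 1
[col 0] DIMWYZ: children DI:{C,T}, MWYZ:{A,C,G,T} ∩→ {C,T}; cost 0
[col 1] DI: children D:{G}, I:{C} ∪→ {C,G}; cost 1
[col 1] MZ: children M:{A}, Z:{G} ∪→ {A,G}; cost 1
[col 1] WY: children W:{A}, Y:{C} ∪→ {A,C}; cost 1
[col 1] MWYZ: children MZ:{A,G}, WY:{A,C} ∩→ {A}; cost 0
[col 1] DIMWYZ: children DI:{C,G}, MWYZ:{A} ∪→ {A,C,G}; cost 1
[col 2] DI: children D:{C}, I:{G} ∪→ {C,G}; cost 1
[col 2] MZ: children M:{A}, Z:{T} ∪→ {A,T}; cost 1
[col 2] WY: children W:{G}, Y:{A} ∪→ {A,G}; cost 1
[col 2] MWYZ: children MZ:{A,T}, WY:{A,G} ∩→ {A}; cost 0
[col 2] DIMWYZ: children DI:{C,G}, MWYZ:{A} ∪→ {A,C,G}; cost 1
[col 3] DI: children D:{G}, I:{C} ∪→ {C,G}; cost 1
[col 3] MZ: children M:{G}, Z:{G} ∩→ {G}; cost 0
[col 3] WY: children W:{G}, Y:{C} ∪→ {C,G}; cost 1
[col 3] MWYZ: children MZ:{G}, WY:{C,G} ∩→ {G}; cost 0
[col 3] DIMWYZ: children DI:{C,G}, MWYZ:{G} ∩→ {G}; cost 0
[col 4] DI: children D:{A}, I:{C} ∪→ {A,C}; cost 1
[col 4] MZ: children M:{C}, Z:{C} ∩→ {C}; cost 0
[col 4] WY: children W:{G}, Y:{T} ∪→ {G,T}; cost 1
[col 4] MWYZ: children MZ:{C}, WY:{G,T} ∪→ {C,G,T}; cost 1
[col 4] DIMWYZ: children DI:{A,C}, MWYZ:{C,G,T} ∩→ {C}; cost 0
[col 5] DI: children D:{A}, I:{C} ∪→ {A,C}; cost 1
[col 5] MZ: children M:{C}, Z:{C} ∩→ {C}; cost 0
[col 5] WY: children W:{C}, Y:{T} ∪→ {C,T}; cost 1
[col 5] MWYZ: children MZ:{C}, WY:{C,T} ∩→ {C}; cost 0
[col 5] DIMWYZ: children DI:{A,C}, MWYZ:{C} ∩→ {C}; cost 0
per-site changes: [4, 4, 4, 2, 3, 2]; total = 19

4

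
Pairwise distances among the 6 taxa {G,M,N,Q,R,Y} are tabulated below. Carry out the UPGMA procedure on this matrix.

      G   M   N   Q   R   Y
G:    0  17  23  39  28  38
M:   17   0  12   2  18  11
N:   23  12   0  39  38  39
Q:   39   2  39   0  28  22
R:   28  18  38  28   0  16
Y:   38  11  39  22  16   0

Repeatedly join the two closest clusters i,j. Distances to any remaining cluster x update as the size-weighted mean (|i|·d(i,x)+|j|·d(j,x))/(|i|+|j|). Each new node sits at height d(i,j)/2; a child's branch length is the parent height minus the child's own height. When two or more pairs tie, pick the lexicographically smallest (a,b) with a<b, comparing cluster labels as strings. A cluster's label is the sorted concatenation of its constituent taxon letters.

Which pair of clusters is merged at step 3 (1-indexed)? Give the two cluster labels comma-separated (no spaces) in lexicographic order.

MQ,RY

step 1: merge (M,Q) at d=2; branch lengths M→1, Q→1; new cluster MQ
  updated: d(G,MQ)=28, d(MQ,N)=51/2, d(MQ,R)=23, d(MQ,Y)=33/2
step 2: merge (R,Y) at d=16; branch lengths R→8, Y→8; new cluster RY
  updated: d(G,RY)=33, d(MQ,RY)=79/4, d(N,RY)=77/2
step 3: merge (MQ,RY) at d=79/4; branch lengths MQ→71/8, RY→15/8; new cluster MQRY
  updated: d(G,MQRY)=61/2, d(MQRY,N)=32
step 4: merge (G,N) at d=23; branch lengths G→23/2, N→23/2; new cluster GN
  updated: d(GN,MQRY)=125/4
step 5: merge (GN,MQRY) at d=125/4; branch lengths GN→33/8, MQRY→23/4; new cluster GMNQRY
final tree: ((G:23/2,N:23/2):33/8,((M:1,Q:1):71/8,(R:8,Y:8):15/8):23/4)
total length: 493/8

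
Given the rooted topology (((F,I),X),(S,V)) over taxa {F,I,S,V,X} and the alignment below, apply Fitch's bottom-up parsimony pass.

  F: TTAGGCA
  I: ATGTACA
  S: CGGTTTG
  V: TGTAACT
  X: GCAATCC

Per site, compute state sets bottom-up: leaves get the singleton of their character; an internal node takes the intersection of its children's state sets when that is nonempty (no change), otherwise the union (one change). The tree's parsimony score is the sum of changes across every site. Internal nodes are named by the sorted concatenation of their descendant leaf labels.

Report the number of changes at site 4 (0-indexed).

FI@0: {T} ∪ {A} = {A,T} (union, +1)
FIX@0: {A,T} ∪ {G} = {A,G,T} (union, +1)
SV@0: {C} ∪ {T} = {C,T} (union, +1)
FISVX@0: {A,G,T} ∩ {C,T} = {T} (intersection, +0)
FI@1: {T} ∩ {T} = {T} (intersection, +0)
FIX@1: {T} ∪ {C} = {C,T} (union, +1)
SV@1: {G} ∩ {G} = {G} (intersection, +0)
FISVX@1: {C,T} ∪ {G} = {C,G,T} (union, +1)
FI@2: {A} ∪ {G} = {A,G} (union, +1)
FIX@2: {A,G} ∩ {A} = {A} (intersection, +0)
SV@2: {G} ∪ {T} = {G,T} (union, +1)
FISVX@2: {A} ∪ {G,T} = {A,G,T} (union, +1)
FI@3: {G} ∪ {T} = {G,T} (union, +1)
FIX@3: {G,T} ∪ {A} = {A,G,T} (union, +1)
SV@3: {T} ∪ {A} = {A,T} (union, +1)
FISVX@3: {A,G,T} ∩ {A,T} = {A,T} (intersection, +0)
FI@4: {G} ∪ {A} = {A,G} (union, +1)
FIX@4: {A,G} ∪ {T} = {A,G,T} (union, +1)
SV@4: {T} ∪ {A} = {A,T} (union, +1)
FISVX@4: {A,G,T} ∩ {A,T} = {A,T} (intersection, +0)
FI@5: {C} ∩ {C} = {C} (intersection, +0)
FIX@5: {C} ∩ {C} = {C} (intersection, +0)
SV@5: {T} ∪ {C} = {C,T} (union, +1)
FISVX@5: {C} ∩ {C,T} = {C} (intersection, +0)
FI@6: {A} ∩ {A} = {A} (intersection, +0)
FIX@6: {A} ∪ {C} = {A,C} (union, +1)
SV@6: {G} ∪ {T} = {G,T} (union, +1)
FISVX@6: {A,C} ∪ {G,T} = {A,C,G,T} (union, +1)
per-site changes: [3, 2, 3, 3, 3, 1, 3]; total = 18

3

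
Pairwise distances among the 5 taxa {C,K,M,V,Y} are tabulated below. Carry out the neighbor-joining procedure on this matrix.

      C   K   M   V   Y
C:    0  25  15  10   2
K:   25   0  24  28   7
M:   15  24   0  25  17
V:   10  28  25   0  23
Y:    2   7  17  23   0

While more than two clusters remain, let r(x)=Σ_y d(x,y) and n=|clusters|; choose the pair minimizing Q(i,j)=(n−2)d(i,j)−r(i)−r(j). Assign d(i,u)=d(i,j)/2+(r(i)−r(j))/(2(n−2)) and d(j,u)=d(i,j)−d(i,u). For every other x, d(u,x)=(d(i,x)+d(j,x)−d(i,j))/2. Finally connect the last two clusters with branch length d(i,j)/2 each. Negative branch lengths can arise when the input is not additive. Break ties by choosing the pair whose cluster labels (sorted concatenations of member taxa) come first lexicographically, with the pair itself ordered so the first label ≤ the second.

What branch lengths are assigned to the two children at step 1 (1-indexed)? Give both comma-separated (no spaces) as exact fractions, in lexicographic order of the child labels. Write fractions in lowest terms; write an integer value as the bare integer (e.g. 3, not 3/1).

28/3,-7/3

iteration 1: select K,Y (d=7, Q=-112); attach at lengths (28/3, -7/3); label the merged cluster KY
  updated: d(C,KY)=10, d(KY,M)=17, d(KY,V)=22
iteration 2: select C,V (d=10, Q=-72); attach at lengths (-1/2, 21/2); label the merged cluster CV
  updated: d(CV,KY)=11, d(CV,M)=15
iteration 3: select CV,KY (d=11, Q=-43); attach at lengths (9/2, 13/2); label the merged cluster CKVY
  updated: d(CKVY,M)=21/2
iteration 4: select CKVY,M (d=21/2); attach at lengths (21/4, 21/4); label the merged cluster CKMVY
final tree: (((C:-1/2,V:21/2):9/2,(K:28/3,Y:-7/3):13/2):21/4,M:21/4)
total length: 77/2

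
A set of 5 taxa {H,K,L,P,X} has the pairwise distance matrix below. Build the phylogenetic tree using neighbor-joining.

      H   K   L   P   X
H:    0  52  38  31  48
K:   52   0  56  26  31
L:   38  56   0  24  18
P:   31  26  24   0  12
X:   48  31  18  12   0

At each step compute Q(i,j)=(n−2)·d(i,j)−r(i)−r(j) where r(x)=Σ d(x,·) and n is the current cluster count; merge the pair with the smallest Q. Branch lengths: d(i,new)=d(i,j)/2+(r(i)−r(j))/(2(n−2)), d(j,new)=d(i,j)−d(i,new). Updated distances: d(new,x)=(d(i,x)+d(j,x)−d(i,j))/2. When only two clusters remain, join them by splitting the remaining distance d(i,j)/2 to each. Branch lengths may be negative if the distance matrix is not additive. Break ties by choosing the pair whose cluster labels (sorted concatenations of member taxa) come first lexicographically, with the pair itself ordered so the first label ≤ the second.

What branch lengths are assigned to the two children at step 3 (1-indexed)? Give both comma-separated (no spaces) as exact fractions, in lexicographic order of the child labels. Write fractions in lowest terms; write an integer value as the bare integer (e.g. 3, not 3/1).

2,97/4

step 1: merge (H,L) at d=38, Q=-191; branch lengths H→49/2, L→27/2; new cluster HL
  updated: d(HL,K)=35, d(HL,P)=17/2, d(HL,X)=14
step 2: merge (HL,P) at d=17/2, Q=-87; branch lengths HL→7, P→3/2; new cluster HLP
  updated: d(HLP,K)=105/4, d(HLP,X)=35/4
step 3: merge (HLP,K) at d=105/4, Q=-66; branch lengths HLP→2, K→97/4; new cluster HKLP
  updated: d(HKLP,X)=27/4
step 4: merge (HKLP,X) at d=27/4; branch lengths HKLP→27/8, X→27/8; new cluster HKLPX
final tree: ((((H:49/2,L:27/2):7,P:3/2):2,K:97/4):27/8,X:27/8)
total length: 159/2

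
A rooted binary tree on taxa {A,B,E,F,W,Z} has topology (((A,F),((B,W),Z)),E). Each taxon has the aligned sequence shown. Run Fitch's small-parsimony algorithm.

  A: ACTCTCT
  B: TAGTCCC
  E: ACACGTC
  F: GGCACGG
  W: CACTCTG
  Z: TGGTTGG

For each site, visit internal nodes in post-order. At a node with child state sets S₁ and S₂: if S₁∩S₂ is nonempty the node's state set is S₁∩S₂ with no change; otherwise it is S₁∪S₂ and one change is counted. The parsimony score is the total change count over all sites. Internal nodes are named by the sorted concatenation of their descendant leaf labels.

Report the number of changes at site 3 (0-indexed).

2

site 0, node AF: A={A} ∪ F={G} → {A,G} (+1)
site 0, node BW: B={T} ∪ W={C} → {C,T} (+1)
site 0, node BWZ: BW={C,T} ∩ Z={T} → {T} (+0)
site 0, node ABFWZ: AF={A,G} ∪ BWZ={T} → {A,G,T} (+1)
site 0, node ABEFWZ: ABFWZ={A,G,T} ∩ E={A} → {A} (+0)
site 1, node AF: A={C} ∪ F={G} → {C,G} (+1)
site 1, node BW: B={A} ∩ W={A} → {A} (+0)
site 1, node BWZ: BW={A} ∪ Z={G} → {A,G} (+1)
site 1, node ABFWZ: AF={C,G} ∩ BWZ={A,G} → {G} (+0)
site 1, node ABEFWZ: ABFWZ={G} ∪ E={C} → {C,G} (+1)
site 2, node AF: A={T} ∪ F={C} → {C,T} (+1)
site 2, node BW: B={G} ∪ W={C} → {C,G} (+1)
site 2, node BWZ: BW={C,G} ∩ Z={G} → {G} (+0)
site 2, node ABFWZ: AF={C,T} ∪ BWZ={G} → {C,G,T} (+1)
site 2, node ABEFWZ: ABFWZ={C,G,T} ∪ E={A} → {A,C,G,T} (+1)
site 3, node AF: A={C} ∪ F={A} → {A,C} (+1)
site 3, node BW: B={T} ∩ W={T} → {T} (+0)
site 3, node BWZ: BW={T} ∩ Z={T} → {T} (+0)
site 3, node ABFWZ: AF={A,C} ∪ BWZ={T} → {A,C,T} (+1)
site 3, node ABEFWZ: ABFWZ={A,C,T} ∩ E={C} → {C} (+0)
site 4, node AF: A={T} ∪ F={C} → {C,T} (+1)
site 4, node BW: B={C} ∩ W={C} → {C} (+0)
site 4, node BWZ: BW={C} ∪ Z={T} → {C,T} (+1)
site 4, node ABFWZ: AF={C,T} ∩ BWZ={C,T} → {C,T} (+0)
site 4, node ABEFWZ: ABFWZ={C,T} ∪ E={G} → {C,G,T} (+1)
site 5, node AF: A={C} ∪ F={G} → {C,G} (+1)
site 5, node BW: B={C} ∪ W={T} → {C,T} (+1)
site 5, node BWZ: BW={C,T} ∪ Z={G} → {C,G,T} (+1)
site 5, node ABFWZ: AF={C,G} ∩ BWZ={C,G,T} → {C,G} (+0)
site 5, node ABEFWZ: ABFWZ={C,G} ∪ E={T} → {C,G,T} (+1)
site 6, node AF: A={T} ∪ F={G} → {G,T} (+1)
site 6, node BW: B={C} ∪ W={G} → {C,G} (+1)
site 6, node BWZ: BW={C,G} ∩ Z={G} → {G} (+0)
site 6, node ABFWZ: AF={G,T} ∩ BWZ={G} → {G} (+0)
site 6, node ABEFWZ: ABFWZ={G} ∪ E={C} → {C,G} (+1)
per-site changes: [3, 3, 4, 2, 3, 4, 3]; total = 22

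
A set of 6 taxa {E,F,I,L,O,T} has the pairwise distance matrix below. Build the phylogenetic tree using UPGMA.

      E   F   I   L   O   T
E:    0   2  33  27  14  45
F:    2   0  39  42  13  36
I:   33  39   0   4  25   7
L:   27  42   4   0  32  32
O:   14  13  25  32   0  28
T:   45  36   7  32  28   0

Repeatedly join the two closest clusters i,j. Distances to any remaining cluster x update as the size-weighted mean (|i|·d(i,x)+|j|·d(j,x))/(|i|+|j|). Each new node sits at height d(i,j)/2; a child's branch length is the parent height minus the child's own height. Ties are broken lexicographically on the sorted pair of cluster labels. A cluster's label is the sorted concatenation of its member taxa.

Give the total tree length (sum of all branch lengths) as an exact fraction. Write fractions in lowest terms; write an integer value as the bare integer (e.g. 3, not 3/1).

step 1: merge (E,F) at d=2; branch lengths E→1, F→1; new cluster EF
  updated: d(EF,I)=36, d(EF,L)=69/2, d(EF,O)=27/2, d(EF,T)=81/2
step 2: merge (I,L) at d=4; branch lengths I→2, L→2; new cluster IL
  updated: d(EF,IL)=141/4, d(IL,O)=57/2, d(IL,T)=39/2
step 3: merge (EF,O) at d=27/2; branch lengths EF→23/4, O→27/4; new cluster EFO
  updated: d(EFO,IL)=33, d(EFO,T)=109/3
step 4: merge (IL,T) at d=39/2; branch lengths IL→31/4, T→39/4; new cluster ILT
  updated: d(EFO,ILT)=307/9
step 5: merge (EFO,ILT) at d=307/9; branch lengths EFO→371/36, ILT→263/36; new cluster EFILOT
final tree: (((E:1,F:1):23/4,O:27/4):371/36,((I:2,L:2):31/4,T:39/4):263/36)
total length: 965/18

965/18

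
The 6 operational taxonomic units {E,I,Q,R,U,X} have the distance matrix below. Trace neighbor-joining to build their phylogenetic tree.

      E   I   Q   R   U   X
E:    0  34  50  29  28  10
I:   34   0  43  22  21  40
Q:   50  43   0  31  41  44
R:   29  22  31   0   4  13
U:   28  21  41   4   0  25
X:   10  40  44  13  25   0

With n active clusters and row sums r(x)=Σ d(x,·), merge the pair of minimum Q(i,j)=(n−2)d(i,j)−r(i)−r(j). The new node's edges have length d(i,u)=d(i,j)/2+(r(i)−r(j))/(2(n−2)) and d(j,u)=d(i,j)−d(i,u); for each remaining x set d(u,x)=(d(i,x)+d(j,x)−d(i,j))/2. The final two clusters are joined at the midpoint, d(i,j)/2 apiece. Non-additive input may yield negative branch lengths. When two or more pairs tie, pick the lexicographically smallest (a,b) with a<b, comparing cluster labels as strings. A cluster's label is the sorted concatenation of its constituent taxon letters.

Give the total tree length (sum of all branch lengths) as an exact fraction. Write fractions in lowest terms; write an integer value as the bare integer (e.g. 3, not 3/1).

303/4

iteration 1: select E,X (d=10, Q=-243); attach at lengths (59/8, 21/8); label the merged cluster EX
  updated: d(EX,I)=32, d(EX,Q)=42, d(EX,R)=16, d(EX,U)=43/2
iteration 2: select R,U (d=4, Q=-297/2); attach at lengths (-5/12, 53/12); label the merged cluster RU
  updated: d(EX,RU)=67/4, d(I,RU)=39/2, d(Q,RU)=34
iteration 3: select EX,RU (d=67/4, Q=-255/2); attach at lengths (27/2, 13/4); label the merged cluster ERUX
  updated: d(ERUX,I)=139/8, d(ERUX,Q)=237/8
iteration 4: select ERUX,I (d=139/8, Q=-90); attach at lengths (2, 123/8); label the merged cluster EIRUX
  updated: d(EIRUX,Q)=221/8
iteration 5: select EIRUX,Q (d=221/8); attach at lengths (221/16, 221/16); label the merged cluster EIQRUX
final tree: ((((E:59/8,X:21/8):27/2,(R:-5/12,U:53/12):13/4):2,I:123/8):221/16,Q:221/16)
total length: 303/4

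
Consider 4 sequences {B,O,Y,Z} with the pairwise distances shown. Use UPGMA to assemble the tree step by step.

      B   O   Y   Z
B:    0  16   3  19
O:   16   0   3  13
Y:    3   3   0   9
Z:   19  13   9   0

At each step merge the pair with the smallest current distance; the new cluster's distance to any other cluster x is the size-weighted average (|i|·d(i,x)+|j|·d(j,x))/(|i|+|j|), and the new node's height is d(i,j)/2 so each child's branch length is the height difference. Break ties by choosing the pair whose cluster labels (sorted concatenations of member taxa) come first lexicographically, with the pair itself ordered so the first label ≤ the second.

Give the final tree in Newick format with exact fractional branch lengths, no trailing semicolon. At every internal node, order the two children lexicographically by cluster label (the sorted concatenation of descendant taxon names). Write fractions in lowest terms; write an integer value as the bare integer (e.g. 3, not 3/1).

step 1: merge (B,Y) at d=3; branch lengths B→3/2, Y→3/2; new cluster BY
  updated: d(BY,O)=19/2, d(BY,Z)=14
step 2: merge (BY,O) at d=19/2; branch lengths BY→13/4, O→19/4; new cluster BOY
  updated: d(BOY,Z)=41/3
step 3: merge (BOY,Z) at d=41/3; branch lengths BOY→25/12, Z→41/6; new cluster BOYZ
final tree: (((B:3/2,Y:3/2):13/4,O:19/4):25/12,Z:41/6)
total length: 239/12

(((B:3/2,Y:3/2):13/4,O:19/4):25/12,Z:41/6)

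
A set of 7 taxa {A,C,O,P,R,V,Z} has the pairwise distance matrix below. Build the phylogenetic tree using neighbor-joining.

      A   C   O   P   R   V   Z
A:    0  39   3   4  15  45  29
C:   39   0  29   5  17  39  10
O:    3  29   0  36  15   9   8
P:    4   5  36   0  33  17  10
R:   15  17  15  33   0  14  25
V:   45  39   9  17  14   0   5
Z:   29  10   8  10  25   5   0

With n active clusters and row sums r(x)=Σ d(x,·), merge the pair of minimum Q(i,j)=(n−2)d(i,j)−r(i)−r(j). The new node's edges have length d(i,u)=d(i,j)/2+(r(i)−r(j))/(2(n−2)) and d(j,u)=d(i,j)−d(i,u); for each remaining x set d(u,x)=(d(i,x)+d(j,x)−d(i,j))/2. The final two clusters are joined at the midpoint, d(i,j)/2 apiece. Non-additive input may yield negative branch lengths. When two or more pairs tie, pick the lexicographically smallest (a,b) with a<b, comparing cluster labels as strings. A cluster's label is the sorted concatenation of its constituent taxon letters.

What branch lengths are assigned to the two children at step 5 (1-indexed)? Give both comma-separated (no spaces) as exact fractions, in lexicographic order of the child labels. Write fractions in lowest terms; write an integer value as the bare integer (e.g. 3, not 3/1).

79/16,149/16

1. join A+O (d=3, Q=-220) ⇒ AO; edges |A|=5, |O|=-2
  updated: d(AO,C)=65/2, d(AO,P)=37/2, d(AO,R)=27/2, d(AO,V)=51/2, d(AO,Z)=17
2. join C+P (d=5, Q=-167) ⇒ CP; edges |C|=5, |P|=0
  updated: d(AO,CP)=23, d(CP,R)=45/2, d(CP,V)=51/2, d(CP,Z)=15/2
3. join AO+R (d=27/2, Q=-227/2) ⇒ AOR; edges |AO|=89/12, |R|=73/12
  updated: d(AOR,CP)=16, d(AOR,V)=13, d(AOR,Z)=57/4
4. join AOR+V (d=13, Q=-243/4) ⇒ AORV; edges |AOR|=103/16, |V|=105/16
  updated: d(AORV,CP)=57/4, d(AORV,Z)=25/8
5. join AORV+CP (d=57/4, Q=-199/8) ⇒ ACOPRV; edges |AORV|=79/16, |CP|=149/16
  updated: d(ACOPRV,Z)=-29/16
6. join ACOPRV+Z (d=-29/16) ⇒ ACOPRVZ; edges |ACOPRV|=-29/32, |Z|=-29/32
final tree: (((((A:5,O:-2):89/12,R:73/12):103/16,V:105/16):79/16,(C:5,P:0):149/16):-29/32,Z:-29/32)
total length: 751/16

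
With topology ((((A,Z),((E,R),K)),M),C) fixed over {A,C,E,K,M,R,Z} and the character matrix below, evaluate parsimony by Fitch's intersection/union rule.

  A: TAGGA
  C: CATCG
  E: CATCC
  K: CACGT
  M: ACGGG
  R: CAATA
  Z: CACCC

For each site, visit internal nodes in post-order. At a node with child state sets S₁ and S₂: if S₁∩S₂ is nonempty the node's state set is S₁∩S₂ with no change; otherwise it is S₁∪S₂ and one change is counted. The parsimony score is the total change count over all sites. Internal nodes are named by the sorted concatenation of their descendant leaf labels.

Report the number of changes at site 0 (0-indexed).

2

site 0, node AZ: A={T} ∪ Z={C} → {C,T} (+1)
site 0, node ER: E={C} ∩ R={C} → {C} (+0)
site 0, node EKR: ER={C} ∩ K={C} → {C} (+0)
site 0, node AEKRZ: AZ={C,T} ∩ EKR={C} → {C} (+0)
site 0, node AEKMRZ: AEKRZ={C} ∪ M={A} → {A,C} (+1)
site 0, node ACEKMRZ: AEKMRZ={A,C} ∩ C={C} → {C} (+0)
site 1, node AZ: A={A} ∩ Z={A} → {A} (+0)
site 1, node ER: E={A} ∩ R={A} → {A} (+0)
site 1, node EKR: ER={A} ∩ K={A} → {A} (+0)
site 1, node AEKRZ: AZ={A} ∩ EKR={A} → {A} (+0)
site 1, node AEKMRZ: AEKRZ={A} ∪ M={C} → {A,C} (+1)
site 1, node ACEKMRZ: AEKMRZ={A,C} ∩ C={A} → {A} (+0)
site 2, node AZ: A={G} ∪ Z={C} → {C,G} (+1)
site 2, node ER: E={T} ∪ R={A} → {A,T} (+1)
site 2, node EKR: ER={A,T} ∪ K={C} → {A,C,T} (+1)
site 2, node AEKRZ: AZ={C,G} ∩ EKR={A,C,T} → {C} (+0)
site 2, node AEKMRZ: AEKRZ={C} ∪ M={G} → {C,G} (+1)
site 2, node ACEKMRZ: AEKMRZ={C,G} ∪ C={T} → {C,G,T} (+1)
site 3, node AZ: A={G} ∪ Z={C} → {C,G} (+1)
site 3, node ER: E={C} ∪ R={T} → {C,T} (+1)
site 3, node EKR: ER={C,T} ∪ K={G} → {C,G,T} (+1)
site 3, node AEKRZ: AZ={C,G} ∩ EKR={C,G,T} → {C,G} (+0)
site 3, node AEKMRZ: AEKRZ={C,G} ∩ M={G} → {G} (+0)
site 3, node ACEKMRZ: AEKMRZ={G} ∪ C={C} → {C,G} (+1)
site 4, node AZ: A={A} ∪ Z={C} → {A,C} (+1)
site 4, node ER: E={C} ∪ R={A} → {A,C} (+1)
site 4, node EKR: ER={A,C} ∪ K={T} → {A,C,T} (+1)
site 4, node AEKRZ: AZ={A,C} ∩ EKR={A,C,T} → {A,C} (+0)
site 4, node AEKMRZ: AEKRZ={A,C} ∪ M={G} → {A,C,G} (+1)
site 4, node ACEKMRZ: AEKMRZ={A,C,G} ∩ C={G} → {G} (+0)
per-site changes: [2, 1, 5, 4, 4]; total = 16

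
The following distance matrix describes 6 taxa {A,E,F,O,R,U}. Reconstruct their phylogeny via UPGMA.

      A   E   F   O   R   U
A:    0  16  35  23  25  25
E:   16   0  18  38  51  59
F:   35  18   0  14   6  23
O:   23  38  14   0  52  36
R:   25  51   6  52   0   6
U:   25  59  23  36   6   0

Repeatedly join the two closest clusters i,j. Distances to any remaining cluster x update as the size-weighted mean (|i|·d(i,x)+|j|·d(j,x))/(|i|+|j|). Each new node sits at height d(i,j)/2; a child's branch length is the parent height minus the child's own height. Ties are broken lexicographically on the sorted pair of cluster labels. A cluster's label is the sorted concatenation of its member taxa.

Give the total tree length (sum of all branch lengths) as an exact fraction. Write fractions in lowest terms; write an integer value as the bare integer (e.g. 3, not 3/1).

step 1: merge (F,R) at d=6; branch lengths F→3, R→3; new cluster FR
  updated: d(A,FR)=30, d(E,FR)=69/2, d(FR,O)=33, d(FR,U)=29/2
step 2: merge (FR,U) at d=29/2; branch lengths FR→17/4, U→29/4; new cluster FRU
  updated: d(A,FRU)=85/3, d(E,FRU)=128/3, d(FRU,O)=34
step 3: merge (A,E) at d=16; branch lengths A→8, E→8; new cluster AE
  updated: d(AE,FRU)=71/2, d(AE,O)=61/2
step 4: merge (AE,O) at d=61/2; branch lengths AE→29/4, O→61/4; new cluster AEO
  updated: d(AEO,FRU)=35
step 5: merge (AEO,FRU) at d=35; branch lengths AEO→9/4, FRU→41/4; new cluster AEFORU
final tree: (((A:8,E:8):29/4,O:61/4):9/4,((F:3,R:3):17/4,U:29/4):41/4)
total length: 137/2

137/2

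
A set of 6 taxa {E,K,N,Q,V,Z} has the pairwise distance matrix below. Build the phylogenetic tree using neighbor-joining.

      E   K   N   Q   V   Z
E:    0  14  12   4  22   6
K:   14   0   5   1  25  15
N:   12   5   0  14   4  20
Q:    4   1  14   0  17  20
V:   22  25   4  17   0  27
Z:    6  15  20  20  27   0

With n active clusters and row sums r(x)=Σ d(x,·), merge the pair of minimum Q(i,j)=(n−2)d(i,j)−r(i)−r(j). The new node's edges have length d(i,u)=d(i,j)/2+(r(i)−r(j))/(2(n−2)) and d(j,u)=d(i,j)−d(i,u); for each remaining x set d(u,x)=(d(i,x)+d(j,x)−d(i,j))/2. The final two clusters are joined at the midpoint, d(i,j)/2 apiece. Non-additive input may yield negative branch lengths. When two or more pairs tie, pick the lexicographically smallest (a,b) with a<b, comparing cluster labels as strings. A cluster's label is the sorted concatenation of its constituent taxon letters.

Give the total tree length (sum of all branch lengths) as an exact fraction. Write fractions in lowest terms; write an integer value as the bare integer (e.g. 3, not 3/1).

1. join N+V (d=4, Q=-134) ⇒ NV; edges |N|=-3, |V|=7
  updated: d(E,NV)=15, d(K,NV)=13, d(NV,Q)=27/2, d(NV,Z)=43/2
2. join E+Z (d=6, Q=-167/2) ⇒ EZ; edges |E|=-11/12, |Z|=83/12
  updated: d(EZ,K)=23/2, d(EZ,NV)=61/4, d(EZ,Q)=9
3. join EZ+NV (d=61/4, Q=-47) ⇒ ENVZ; edges |EZ|=49/8, |NV|=73/8
  updated: d(ENVZ,K)=37/8, d(ENVZ,Q)=29/8
4. join ENVZ+K (d=37/8, Q=-37/4) ⇒ EKNVZ; edges |ENVZ|=29/8, |K|=1
  updated: d(EKNVZ,Q)=0
5. join EKNVZ+Q (d=0) ⇒ EKNQVZ; edges |EKNVZ|=0, |Q|=0
final tree: ((((E:-11/12,Z:83/12):49/8,(N:-3,V:7):73/8):29/8,K:1):0,Q:0)
total length: 239/8

239/8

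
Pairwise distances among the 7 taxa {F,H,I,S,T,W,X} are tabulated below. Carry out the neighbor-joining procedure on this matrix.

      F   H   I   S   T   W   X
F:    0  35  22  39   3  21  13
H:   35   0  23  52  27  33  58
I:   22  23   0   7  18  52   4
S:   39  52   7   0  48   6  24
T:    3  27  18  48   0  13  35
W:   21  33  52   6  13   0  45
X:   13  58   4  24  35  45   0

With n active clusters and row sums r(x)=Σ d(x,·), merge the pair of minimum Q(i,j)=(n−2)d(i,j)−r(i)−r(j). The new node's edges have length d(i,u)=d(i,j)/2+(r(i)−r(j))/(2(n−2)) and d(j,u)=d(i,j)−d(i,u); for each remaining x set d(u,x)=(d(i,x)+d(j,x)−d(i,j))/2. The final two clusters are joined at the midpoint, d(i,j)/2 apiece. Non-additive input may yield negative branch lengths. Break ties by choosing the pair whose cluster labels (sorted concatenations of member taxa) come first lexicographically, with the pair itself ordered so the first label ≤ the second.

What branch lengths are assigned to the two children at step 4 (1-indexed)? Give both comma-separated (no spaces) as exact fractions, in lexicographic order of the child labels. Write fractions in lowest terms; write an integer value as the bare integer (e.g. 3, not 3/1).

step 1: merge (S,W) at d=6, Q=-316; branch lengths S→18/5, W→12/5; new cluster SW
  updated: d(F,SW)=27, d(H,SW)=79/2, d(I,SW)=53/2, d(SW,T)=55/2, d(SW,X)=63/2
step 2: merge (I,X) at d=4, Q=-219; branch lengths I→-4, X→8; new cluster IX
  updated: d(F,IX)=31/2, d(H,IX)=77/2, d(IX,SW)=27, d(IX,T)=49/2
step 3: merge (F,T) at d=3, Q=-307/2; branch lengths F→5/4, T→7/4; new cluster FT
  updated: d(FT,H)=59/2, d(FT,IX)=37/2, d(FT,SW)=103/4
step 4: merge (FT,H) at d=59/2, Q=-489/4; branch lengths FT→101/16, H→371/16; new cluster FHT
  updated: d(FHT,IX)=55/4, d(FHT,SW)=143/8
step 5: merge (FHT,IX) at d=55/4, Q=-469/8; branch lengths FHT→37/16, IX→183/16; new cluster FHITX
  updated: d(FHITX,SW)=249/16
step 6: merge (FHITX,SW) at d=249/16; branch lengths FHITX→249/32, SW→249/32; new cluster FHISTWX
final tree: ((((F:5/4,T:7/4):101/16,H:371/16):37/16,(I:-4,X:8):183/16):249/32,(S:18/5,W:12/5):249/32)
total length: 1149/16

101/16,371/16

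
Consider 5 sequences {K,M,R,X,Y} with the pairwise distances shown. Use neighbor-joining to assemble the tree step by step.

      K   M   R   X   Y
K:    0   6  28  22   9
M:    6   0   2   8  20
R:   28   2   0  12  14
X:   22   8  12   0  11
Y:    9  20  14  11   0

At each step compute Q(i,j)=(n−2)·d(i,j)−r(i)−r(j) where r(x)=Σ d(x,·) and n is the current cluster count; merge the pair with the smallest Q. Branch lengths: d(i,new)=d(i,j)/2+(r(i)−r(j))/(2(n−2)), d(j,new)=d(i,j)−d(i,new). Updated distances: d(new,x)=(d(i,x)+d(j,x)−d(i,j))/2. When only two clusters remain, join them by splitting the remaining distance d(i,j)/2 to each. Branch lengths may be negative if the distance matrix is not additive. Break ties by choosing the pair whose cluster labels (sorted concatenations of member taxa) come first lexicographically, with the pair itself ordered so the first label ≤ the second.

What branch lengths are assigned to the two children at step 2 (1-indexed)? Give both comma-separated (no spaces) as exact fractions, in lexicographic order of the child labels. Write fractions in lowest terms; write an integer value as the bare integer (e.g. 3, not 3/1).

iteration 1: select K,Y (d=9, Q=-92); attach at lengths (19/3, 8/3); label the merged cluster KY
  updated: d(KY,M)=17/2, d(KY,R)=33/2, d(KY,X)=12
iteration 2: select KY,X (d=12, Q=-45); attach at lengths (29/4, 19/4); label the merged cluster KXY
  updated: d(KXY,M)=9/4, d(KXY,R)=33/4
iteration 3: select KXY,M (d=9/4, Q=-25/2); attach at lengths (17/4, -2); label the merged cluster KMXY
  updated: d(KMXY,R)=4
iteration 4: select KMXY,R (d=4); attach at lengths (2, 2); label the merged cluster KMRXY
final tree: ((((K:19/3,Y:8/3):29/4,X:19/4):17/4,M:-2):2,R:2)
total length: 109/4

29/4,19/4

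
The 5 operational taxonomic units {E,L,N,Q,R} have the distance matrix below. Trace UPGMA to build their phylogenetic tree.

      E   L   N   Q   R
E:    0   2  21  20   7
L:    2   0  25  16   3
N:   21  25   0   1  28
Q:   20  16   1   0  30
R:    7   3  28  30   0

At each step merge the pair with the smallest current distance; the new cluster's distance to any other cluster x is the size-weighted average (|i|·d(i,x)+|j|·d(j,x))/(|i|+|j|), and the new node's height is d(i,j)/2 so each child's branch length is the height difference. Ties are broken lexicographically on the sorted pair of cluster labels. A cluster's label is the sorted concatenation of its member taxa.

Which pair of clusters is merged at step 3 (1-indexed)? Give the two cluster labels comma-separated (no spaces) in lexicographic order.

1. join N+Q (d=1) ⇒ NQ; edges |N|=1/2, |Q|=1/2
  updated: d(E,NQ)=41/2, d(L,NQ)=41/2, d(NQ,R)=29
2. join E+L (d=2) ⇒ EL; edges |E|=1, |L|=1
  updated: d(EL,NQ)=41/2, d(EL,R)=5
3. join EL+R (d=5) ⇒ ELR; edges |EL|=3/2, |R|=5/2
  updated: d(ELR,NQ)=70/3
4. join ELR+NQ (d=70/3) ⇒ ELNQR; edges |ELR|=55/6, |NQ|=67/6
final tree: (((E:1,L:1):3/2,R:5/2):55/6,(N:1/2,Q:1/2):67/6)
total length: 82/3

EL,R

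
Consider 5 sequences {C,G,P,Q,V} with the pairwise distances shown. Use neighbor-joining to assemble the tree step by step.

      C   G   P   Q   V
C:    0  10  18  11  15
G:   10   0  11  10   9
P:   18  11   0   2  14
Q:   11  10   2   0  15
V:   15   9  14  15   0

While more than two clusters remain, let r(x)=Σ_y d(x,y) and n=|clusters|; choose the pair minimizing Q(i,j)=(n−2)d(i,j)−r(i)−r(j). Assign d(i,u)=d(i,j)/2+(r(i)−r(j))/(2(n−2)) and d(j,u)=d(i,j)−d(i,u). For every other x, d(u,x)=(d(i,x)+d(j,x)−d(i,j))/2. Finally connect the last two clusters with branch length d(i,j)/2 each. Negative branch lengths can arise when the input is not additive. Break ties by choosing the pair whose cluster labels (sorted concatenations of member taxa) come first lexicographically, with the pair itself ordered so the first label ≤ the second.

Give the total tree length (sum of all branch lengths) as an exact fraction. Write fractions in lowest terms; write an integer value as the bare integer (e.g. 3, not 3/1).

101/4

1. join P+Q (d=2, Q=-77) ⇒ PQ; edges |P|=13/6, |Q|=-1/6
  updated: d(C,PQ)=27/2, d(G,PQ)=19/2, d(PQ,V)=27/2
2. join C+PQ (d=27/2, Q=-48) ⇒ CPQ; edges |C|=29/4, |PQ|=25/4
  updated: d(CPQ,G)=3, d(CPQ,V)=15/2
3. join CPQ+G (d=3, Q=-39/2) ⇒ CGPQ; edges |CPQ|=3/4, |G|=9/4
  updated: d(CGPQ,V)=27/4
4. join CGPQ+V (d=27/4) ⇒ CGPQV; edges |CGPQ|=27/8, |V|=27/8
final tree: (((C:29/4,(P:13/6,Q:-1/6):25/4):3/4,G:9/4):27/8,V:27/8)
total length: 101/4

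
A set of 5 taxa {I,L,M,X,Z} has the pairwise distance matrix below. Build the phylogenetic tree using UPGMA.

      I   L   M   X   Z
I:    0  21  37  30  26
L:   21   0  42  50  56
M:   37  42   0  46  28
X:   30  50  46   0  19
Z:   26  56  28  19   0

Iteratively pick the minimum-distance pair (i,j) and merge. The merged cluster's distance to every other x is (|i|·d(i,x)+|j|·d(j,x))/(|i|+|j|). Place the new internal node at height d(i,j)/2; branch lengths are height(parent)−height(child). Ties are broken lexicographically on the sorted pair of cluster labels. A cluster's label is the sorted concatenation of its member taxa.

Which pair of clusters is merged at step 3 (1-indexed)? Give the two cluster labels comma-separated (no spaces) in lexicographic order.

step 1: merge (X,Z) at d=19; branch lengths X→19/2, Z→19/2; new cluster XZ
  updated: d(I,XZ)=28, d(L,XZ)=53, d(M,XZ)=37
step 2: merge (I,L) at d=21; branch lengths I→21/2, L→21/2; new cluster IL
  updated: d(IL,M)=79/2, d(IL,XZ)=81/2
step 3: merge (M,XZ) at d=37; branch lengths M→37/2, XZ→9; new cluster MXZ
  updated: d(IL,MXZ)=241/6
step 4: merge (IL,MXZ) at d=241/6; branch lengths IL→115/12, MXZ→19/12; new cluster ILMXZ
final tree: ((I:21/2,L:21/2):115/12,(M:37/2,(X:19/2,Z:19/2):9):19/12)
total length: 236/3

M,XZ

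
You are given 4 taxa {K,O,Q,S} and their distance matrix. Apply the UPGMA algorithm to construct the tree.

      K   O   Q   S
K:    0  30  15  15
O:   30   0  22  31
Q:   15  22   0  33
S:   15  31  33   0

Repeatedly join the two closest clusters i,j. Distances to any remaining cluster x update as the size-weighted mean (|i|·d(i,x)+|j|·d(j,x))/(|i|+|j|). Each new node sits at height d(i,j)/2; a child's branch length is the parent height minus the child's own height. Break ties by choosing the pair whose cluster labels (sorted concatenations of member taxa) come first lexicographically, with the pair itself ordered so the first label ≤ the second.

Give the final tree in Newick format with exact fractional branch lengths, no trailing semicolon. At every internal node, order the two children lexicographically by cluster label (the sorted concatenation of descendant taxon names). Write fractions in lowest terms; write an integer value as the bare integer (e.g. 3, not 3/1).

step 1: merge (K,Q) at d=15; branch lengths K→15/2, Q→15/2; new cluster KQ
  updated: d(KQ,O)=26, d(KQ,S)=24
step 2: merge (KQ,S) at d=24; branch lengths KQ→9/2, S→12; new cluster KQS
  updated: d(KQS,O)=83/3
step 3: merge (KQS,O) at d=83/3; branch lengths KQS→11/6, O→83/6; new cluster KOQS
final tree: (((K:15/2,Q:15/2):9/2,S:12):11/6,O:83/6)
total length: 283/6

(((K:15/2,Q:15/2):9/2,S:12):11/6,O:83/6)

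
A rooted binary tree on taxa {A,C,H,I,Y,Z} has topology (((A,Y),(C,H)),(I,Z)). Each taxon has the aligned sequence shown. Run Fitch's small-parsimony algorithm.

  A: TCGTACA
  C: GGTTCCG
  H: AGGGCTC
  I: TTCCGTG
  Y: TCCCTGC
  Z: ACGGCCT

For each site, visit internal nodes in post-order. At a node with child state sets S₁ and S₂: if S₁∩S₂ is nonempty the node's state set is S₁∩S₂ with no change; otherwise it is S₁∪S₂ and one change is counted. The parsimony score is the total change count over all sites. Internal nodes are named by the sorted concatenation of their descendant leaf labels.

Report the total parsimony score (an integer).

22

[col 0] AY: children A:{T}, Y:{T} ∩→ {T}; cost 0
[col 0] CH: children C:{G}, H:{A} ∪→ {A,G}; cost 1
[col 0] ACHY: children AY:{T}, CH:{A,G} ∪→ {A,G,T}; cost 1
[col 0] IZ: children I:{T}, Z:{A} ∪→ {A,T}; cost 1
[col 0] ACHIYZ: children ACHY:{A,G,T}, IZ:{A,T} ∩→ {A,T}; cost 0
[col 1] AY: children A:{C}, Y:{C} ∩→ {C}; cost 0
[col 1] CH: children C:{G}, H:{G} ∩→ {G}; cost 0
[col 1] ACHY: children AY:{C}, CH:{G} ∪→ {C,G}; cost 1
[col 1] IZ: children I:{T}, Z:{C} ∪→ {C,T}; cost 1
[col 1] ACHIYZ: children ACHY:{C,G}, IZ:{C,T} ∩→ {C}; cost 0
[col 2] AY: children A:{G}, Y:{C} ∪→ {C,G}; cost 1
[col 2] CH: children C:{T}, H:{G} ∪→ {G,T}; cost 1
[col 2] ACHY: children AY:{C,G}, CH:{G,T} ∩→ {G}; cost 0
[col 2] IZ: children I:{C}, Z:{G} ∪→ {C,G}; cost 1
[col 2] ACHIYZ: children ACHY:{G}, IZ:{C,G} ∩→ {G}; cost 0
[col 3] AY: children A:{T}, Y:{C} ∪→ {C,T}; cost 1
[col 3] CH: children C:{T}, H:{G} ∪→ {G,T}; cost 1
[col 3] ACHY: children AY:{C,T}, CH:{G,T} ∩→ {T}; cost 0
[col 3] IZ: children I:{C}, Z:{G} ∪→ {C,G}; cost 1
[col 3] ACHIYZ: children ACHY:{T}, IZ:{C,G} ∪→ {C,G,T}; cost 1
[col 4] AY: children A:{A}, Y:{T} ∪→ {A,T}; cost 1
[col 4] CH: children C:{C}, H:{C} ∩→ {C}; cost 0
[col 4] ACHY: children AY:{A,T}, CH:{C} ∪→ {A,C,T}; cost 1
[col 4] IZ: children I:{G}, Z:{C} ∪→ {C,G}; cost 1
[col 4] ACHIYZ: children ACHY:{A,C,T}, IZ:{C,G} ∩→ {C}; cost 0
[col 5] AY: children A:{C}, Y:{G} ∪→ {C,G}; cost 1
[col 5] CH: children C:{C}, H:{T} ∪→ {C,T}; cost 1
[col 5] ACHY: children AY:{C,G}, CH:{C,T} ∩→ {C}; cost 0
[col 5] IZ: children I:{T}, Z:{C} ∪→ {C,T}; cost 1
[col 5] ACHIYZ: children ACHY:{C}, IZ:{C,T} ∩→ {C}; cost 0
[col 6] AY: children A:{A}, Y:{C} ∪→ {A,C}; cost 1
[col 6] CH: children C:{G}, H:{C} ∪→ {C,G}; cost 1
[col 6] ACHY: children AY:{A,C}, CH:{C,G} ∩→ {C}; cost 0
[col 6] IZ: children I:{G}, Z:{T} ∪→ {G,T}; cost 1
[col 6] ACHIYZ: children ACHY:{C}, IZ:{G,T} ∪→ {C,G,T}; cost 1
per-site changes: [3, 2, 3, 4, 3, 3, 4]; total = 22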